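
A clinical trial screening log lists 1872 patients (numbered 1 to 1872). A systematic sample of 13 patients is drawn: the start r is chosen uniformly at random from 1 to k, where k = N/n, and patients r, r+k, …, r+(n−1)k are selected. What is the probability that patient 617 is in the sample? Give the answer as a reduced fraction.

1/144

k = 1872/13 = 144.
Patient 617 is selected iff r ≡ 617 (mod 144); exactly one such r in {1,…,144}.
Inclusion probability = 1/144.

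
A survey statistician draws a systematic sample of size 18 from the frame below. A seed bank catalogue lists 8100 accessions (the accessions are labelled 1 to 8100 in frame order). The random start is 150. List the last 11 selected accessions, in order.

k = N/n = 8100/18 = 450
8th selection = 150 + 7×450 = 3300
9th: 3300 + 450 = 3750
10th: 3750 + 450 = 4200
11th: 4200 + 450 = 4650
12th: 4650 + 450 = 5100
13th: 5100 + 450 = 5550
14th: 5550 + 450 = 6000
15th: 6000 + 450 = 6450
16th: 6450 + 450 = 6900
17th: 6900 + 450 = 7350
18th: 7350 + 450 = 7800

3300, 3750, 4200, 4650, 5100, 5550, 6000, 6450, 6900, 7350, 7800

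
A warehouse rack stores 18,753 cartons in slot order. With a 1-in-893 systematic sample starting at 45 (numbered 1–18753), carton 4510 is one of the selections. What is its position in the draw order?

k = 893
position = (4510 − 45)/893 + 1 = 4465/893 + 1 = 5 + 1 = 6

6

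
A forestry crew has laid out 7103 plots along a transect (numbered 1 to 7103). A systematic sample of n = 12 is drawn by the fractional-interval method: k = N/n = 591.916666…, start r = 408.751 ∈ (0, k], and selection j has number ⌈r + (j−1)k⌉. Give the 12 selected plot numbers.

409, 1001, 1593, 2185, 2777, 3369, 3961, 4553, 5145, 5737, 6328, 6920

j=1: r + 0k = 408.751 → ⌈·⌉ = 409
j=2: r + 1k = 1000.667666… → ⌈·⌉ = 1001
j=3: r + 2k = 1592.584333… → ⌈·⌉ = 1593
j=4: r + 3k = 2184.501 → ⌈·⌉ = 2185
j=5: r + 4k = 2776.417666… → ⌈·⌉ = 2777
j=6: r + 5k = 3368.334333… → ⌈·⌉ = 3369
j=7: r + 6k = 3960.251 → ⌈·⌉ = 3961
j=8: r + 7k = 4552.167666… → ⌈·⌉ = 4553
j=9: r + 8k = 5144.084333… → ⌈·⌉ = 5145
j=10: r + 9k = 5736.001 → ⌈·⌉ = 5737
j=11: r + 10k = 6327.917666… → ⌈·⌉ = 6328
j=12: r + 11k = 6919.834333… → ⌈·⌉ = 6920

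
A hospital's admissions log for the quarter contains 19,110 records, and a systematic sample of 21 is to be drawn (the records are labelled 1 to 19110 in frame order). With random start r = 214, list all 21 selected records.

k = N/n = 19110/21 = 910
record 1: 214
record 2: 214 + 910 = 1124
record 3: 1124 + 910 = 2034
record 4: 2034 + 910 = 2944
record 5: 2944 + 910 = 3854
record 6: 3854 + 910 = 4764
record 7: 4764 + 910 = 5674
record 8: 5674 + 910 = 6584
record 9: 6584 + 910 = 7494
record 10: 7494 + 910 = 8404
record 11: 8404 + 910 = 9314
record 12: 9314 + 910 = 10224
record 13: 10224 + 910 = 11134
record 14: 11134 + 910 = 12044
record 15: 12044 + 910 = 12954
record 16: 12954 + 910 = 13864
record 17: 13864 + 910 = 14774
record 18: 14774 + 910 = 15684
record 19: 15684 + 910 = 16594
record 20: 16594 + 910 = 17504
record 21: 17504 + 910 = 18414

214, 1124, 2034, 2944, 3854, 4764, 5674, 6584, 7494, 8404, 9314, 10224, 11134, 12044, 12954, 13864, 14774, 15684, 16594, 17504, 18414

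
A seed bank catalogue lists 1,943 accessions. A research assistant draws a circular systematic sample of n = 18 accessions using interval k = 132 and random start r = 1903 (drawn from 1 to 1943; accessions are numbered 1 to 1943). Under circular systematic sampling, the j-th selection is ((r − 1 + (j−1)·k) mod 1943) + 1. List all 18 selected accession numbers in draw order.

1903, 92, 224, 356, 488, 620, 752, 884, 1016, 1148, 1280, 1412, 1544, 1676, 1808, 1940, 129, 261

Selection 1: 1903
Selection 2: 1903 + 132 = 2035 → 2035 − 1943 = 92
Selection 3: 92 + 132 = 224
Selection 4: 224 + 132 = 356
Selection 5: 356 + 132 = 488
Selection 6: 488 + 132 = 620
Selection 7: 620 + 132 = 752
Selection 8: 752 + 132 = 884
Selection 9: 884 + 132 = 1016
Selection 10: 1016 + 132 = 1148
Selection 11: 1148 + 132 = 1280
Selection 12: 1280 + 132 = 1412
Selection 13: 1412 + 132 = 1544
Selection 14: 1544 + 132 = 1676
Selection 15: 1676 + 132 = 1808
Selection 16: 1808 + 132 = 1940
Selection 17: 1940 + 132 = 2072 → 2072 − 1943 = 129
Selection 18: 129 + 132 = 261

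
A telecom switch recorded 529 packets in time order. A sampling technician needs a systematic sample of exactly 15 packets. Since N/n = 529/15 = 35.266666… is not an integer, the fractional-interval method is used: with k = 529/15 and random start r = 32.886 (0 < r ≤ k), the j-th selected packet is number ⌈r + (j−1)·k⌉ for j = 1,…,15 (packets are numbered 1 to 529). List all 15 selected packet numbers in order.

33, 69, 104, 139, 174, 210, 245, 280, 316, 351, 386, 421, 457, 492, 527

j=1: r + 0k = 32.886 → ⌈·⌉ = 33
j=2: r + 1k = 68.152666… → ⌈·⌉ = 69
j=3: r + 2k = 103.419333… → ⌈·⌉ = 104
j=4: r + 3k = 138.686 → ⌈·⌉ = 139
j=5: r + 4k = 173.952666… → ⌈·⌉ = 174
j=6: r + 5k = 209.219333… → ⌈·⌉ = 210
j=7: r + 6k = 244.486 → ⌈·⌉ = 245
j=8: r + 7k = 279.752666… → ⌈·⌉ = 280
j=9: r + 8k = 315.019333… → ⌈·⌉ = 316
j=10: r + 9k = 350.286 → ⌈·⌉ = 351
j=11: r + 10k = 385.552666… → ⌈·⌉ = 386
j=12: r + 11k = 420.819333… → ⌈·⌉ = 421
j=13: r + 12k = 456.086 → ⌈·⌉ = 457
j=14: r + 13k = 491.352666… → ⌈·⌉ = 492
j=15: r + 14k = 526.619333… → ⌈·⌉ = 527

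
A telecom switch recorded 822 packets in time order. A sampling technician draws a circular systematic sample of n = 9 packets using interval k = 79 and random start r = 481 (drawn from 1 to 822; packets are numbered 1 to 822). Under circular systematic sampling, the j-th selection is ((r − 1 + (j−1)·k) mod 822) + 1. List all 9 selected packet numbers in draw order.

481, 560, 639, 718, 797, 54, 133, 212, 291

Selection 1: 481
Selection 2: 481 + 79 = 560
Selection 3: 560 + 79 = 639
Selection 4: 639 + 79 = 718
Selection 5: 718 + 79 = 797
Selection 6: 797 + 79 = 876 → 876 − 822 = 54
Selection 7: 54 + 79 = 133
Selection 8: 133 + 79 = 212
Selection 9: 212 + 79 = 291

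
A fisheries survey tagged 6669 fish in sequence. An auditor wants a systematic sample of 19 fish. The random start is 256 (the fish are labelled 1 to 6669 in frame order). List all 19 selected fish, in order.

256, 607, 958, 1309, 1660, 2011, 2362, 2713, 3064, 3415, 3766, 4117, 4468, 4819, 5170, 5521, 5872, 6223, 6574

k = N/n = 6669/19 = 351
fish 1: 256
fish 2: 256 + 351 = 607
fish 3: 607 + 351 = 958
fish 4: 958 + 351 = 1309
fish 5: 1309 + 351 = 1660
fish 6: 1660 + 351 = 2011
fish 7: 2011 + 351 = 2362
fish 8: 2362 + 351 = 2713
fish 9: 2713 + 351 = 3064
fish 10: 3064 + 351 = 3415
fish 11: 3415 + 351 = 3766
fish 12: 3766 + 351 = 4117
fish 13: 4117 + 351 = 4468
fish 14: 4468 + 351 = 4819
fish 15: 4819 + 351 = 5170
fish 16: 5170 + 351 = 5521
fish 17: 5521 + 351 = 5872
fish 18: 5872 + 351 = 6223
fish 19: 6223 + 351 = 6574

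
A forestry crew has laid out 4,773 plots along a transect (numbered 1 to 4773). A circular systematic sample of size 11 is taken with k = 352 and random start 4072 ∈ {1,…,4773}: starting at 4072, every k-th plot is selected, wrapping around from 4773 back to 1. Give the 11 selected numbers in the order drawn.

Selection 1: 4072
Selection 2: 4072 + 352 = 4424
Selection 3: 4424 + 352 = 4776 → 4776 − 4773 = 3
Selection 4: 3 + 352 = 355
Selection 5: 355 + 352 = 707
Selection 6: 707 + 352 = 1059
Selection 7: 1059 + 352 = 1411
Selection 8: 1411 + 352 = 1763
Selection 9: 1763 + 352 = 2115
Selection 10: 2115 + 352 = 2467
Selection 11: 2467 + 352 = 2819

4072, 4424, 3, 355, 707, 1059, 1411, 1763, 2115, 2467, 2819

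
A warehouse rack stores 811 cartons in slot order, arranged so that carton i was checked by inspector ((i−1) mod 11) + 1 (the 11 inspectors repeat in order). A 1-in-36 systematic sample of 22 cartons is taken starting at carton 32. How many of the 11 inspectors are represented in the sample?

Consecutive selections differ by k = 36, so their inspector numbers differ by 36 mod 11 = 3.
gcd(36, 11) = 1, so the sample visits 11/1 = 11 distinct residues mod 11.
Start 32 is inspector 10; the inspectors hit are 1, 2, 3, 4, 5, 6, 7, 8, 9, 10, 11.

11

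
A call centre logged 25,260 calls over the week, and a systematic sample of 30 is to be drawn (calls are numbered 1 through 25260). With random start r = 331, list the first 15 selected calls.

k = N/n = 25260/30 = 842
call 1: 331
call 2: 331 + 842 = 1173
call 3: 1173 + 842 = 2015
call 4: 2015 + 842 = 2857
call 5: 2857 + 842 = 3699
call 6: 3699 + 842 = 4541
call 7: 4541 + 842 = 5383
call 8: 5383 + 842 = 6225
call 9: 6225 + 842 = 7067
call 10: 7067 + 842 = 7909
call 11: 7909 + 842 = 8751
call 12: 8751 + 842 = 9593
call 13: 9593 + 842 = 10435
call 14: 10435 + 842 = 11277
call 15: 11277 + 842 = 12119

331, 1173, 2015, 2857, 3699, 4541, 5383, 6225, 7067, 7909, 8751, 9593, 10435, 11277, 12119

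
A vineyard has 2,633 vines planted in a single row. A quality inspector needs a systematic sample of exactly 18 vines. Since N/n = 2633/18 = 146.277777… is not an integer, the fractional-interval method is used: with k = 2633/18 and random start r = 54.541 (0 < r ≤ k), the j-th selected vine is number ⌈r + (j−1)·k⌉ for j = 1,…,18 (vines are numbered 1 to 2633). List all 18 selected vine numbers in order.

55, 201, 348, 494, 640, 786, 933, 1079, 1225, 1372, 1518, 1664, 1810, 1957, 2103, 2249, 2395, 2542

j=1: r + 0k = 54.541 → ⌈·⌉ = 55
j=2: r + 1k = 200.818777… → ⌈·⌉ = 201
j=3: r + 2k = 347.096555… → ⌈·⌉ = 348
j=4: r + 3k = 493.374333… → ⌈·⌉ = 494
j=5: r + 4k = 639.652111… → ⌈·⌉ = 640
j=6: r + 5k = 785.929888… → ⌈·⌉ = 786
j=7: r + 6k = 932.207666… → ⌈·⌉ = 933
j=8: r + 7k = 1078.485444… → ⌈·⌉ = 1079
j=9: r + 8k = 1224.763222… → ⌈·⌉ = 1225
j=10: r + 9k = 1371.041 → ⌈·⌉ = 1372
j=11: r + 10k = 1517.318777… → ⌈·⌉ = 1518
j=12: r + 11k = 1663.596555… → ⌈·⌉ = 1664
j=13: r + 12k = 1809.874333… → ⌈·⌉ = 1810
j=14: r + 13k = 1956.152111… → ⌈·⌉ = 1957
j=15: r + 14k = 2102.429888… → ⌈·⌉ = 2103
j=16: r + 15k = 2248.707666… → ⌈·⌉ = 2249
j=17: r + 16k = 2394.985444… → ⌈·⌉ = 2395
j=18: r + 17k = 2541.263222… → ⌈·⌉ = 2542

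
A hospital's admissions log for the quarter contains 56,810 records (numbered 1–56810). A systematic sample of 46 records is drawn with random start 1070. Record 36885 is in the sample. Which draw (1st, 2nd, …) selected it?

k = 56810/46 = 1235
position = (36885 − 1070)/1235 + 1 = 35815/1235 + 1 = 29 + 1 = 30

30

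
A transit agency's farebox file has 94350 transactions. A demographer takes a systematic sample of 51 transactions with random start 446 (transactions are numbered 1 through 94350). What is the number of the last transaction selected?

k = 94350/51 = 1850
51st selection = r + (51−1)·k = 446 + 50×1850 = 446 + 92500 = 92946

92946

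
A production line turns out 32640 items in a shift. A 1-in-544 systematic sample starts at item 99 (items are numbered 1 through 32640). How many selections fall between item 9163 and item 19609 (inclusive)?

19

k = 544
First selection ≥ 9163: 99 + ⌈(9163−99)/544⌉·544 = 99 + 17×544 = 9347
Last selection ≤ 19609: 99 + ⌊(19609−99)/544⌋·544 = 99 + 35×544 = 19139
Count = 35 − 17 + 1 = 19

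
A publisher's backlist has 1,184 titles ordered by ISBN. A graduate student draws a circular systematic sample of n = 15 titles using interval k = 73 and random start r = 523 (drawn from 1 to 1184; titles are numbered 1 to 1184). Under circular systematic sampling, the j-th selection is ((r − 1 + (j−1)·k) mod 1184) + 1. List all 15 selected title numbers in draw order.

523, 596, 669, 742, 815, 888, 961, 1034, 1107, 1180, 69, 142, 215, 288, 361

Selection 1: 523
Selection 2: 523 + 73 = 596
Selection 3: 596 + 73 = 669
Selection 4: 669 + 73 = 742
Selection 5: 742 + 73 = 815
Selection 6: 815 + 73 = 888
Selection 7: 888 + 73 = 961
Selection 8: 961 + 73 = 1034
Selection 9: 1034 + 73 = 1107
Selection 10: 1107 + 73 = 1180
Selection 11: 1180 + 73 = 1253 → 1253 − 1184 = 69
Selection 12: 69 + 73 = 142
Selection 13: 142 + 73 = 215
Selection 14: 215 + 73 = 288
Selection 15: 288 + 73 = 361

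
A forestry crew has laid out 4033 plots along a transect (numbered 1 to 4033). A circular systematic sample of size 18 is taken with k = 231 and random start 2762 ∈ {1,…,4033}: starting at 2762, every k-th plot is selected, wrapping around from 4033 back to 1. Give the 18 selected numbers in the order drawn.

2762, 2993, 3224, 3455, 3686, 3917, 115, 346, 577, 808, 1039, 1270, 1501, 1732, 1963, 2194, 2425, 2656

Selection 1: 2762
Selection 2: 2762 + 231 = 2993
Selection 3: 2993 + 231 = 3224
Selection 4: 3224 + 231 = 3455
Selection 5: 3455 + 231 = 3686
Selection 6: 3686 + 231 = 3917
Selection 7: 3917 + 231 = 4148 → 4148 − 4033 = 115
Selection 8: 115 + 231 = 346
Selection 9: 346 + 231 = 577
Selection 10: 577 + 231 = 808
Selection 11: 808 + 231 = 1039
Selection 12: 1039 + 231 = 1270
Selection 13: 1270 + 231 = 1501
Selection 14: 1501 + 231 = 1732
Selection 15: 1732 + 231 = 1963
Selection 16: 1963 + 231 = 2194
Selection 17: 2194 + 231 = 2425
Selection 18: 2425 + 231 = 2656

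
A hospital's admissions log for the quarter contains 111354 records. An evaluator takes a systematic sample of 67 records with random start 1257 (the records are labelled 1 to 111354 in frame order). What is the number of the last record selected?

110949

k = 111354/67 = 1662
67th selection = r + (67−1)·k = 1257 + 66×1662 = 1257 + 109692 = 110949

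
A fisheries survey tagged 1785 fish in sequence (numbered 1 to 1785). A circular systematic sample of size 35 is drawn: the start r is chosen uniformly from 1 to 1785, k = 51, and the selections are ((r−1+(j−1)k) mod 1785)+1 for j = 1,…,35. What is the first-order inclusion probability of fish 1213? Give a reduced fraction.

For each position j, as r ranges over 1…1785 the j-th selection hits every fish exactly once, so fish 1213 is selected for exactly 35 of the 1785 starts.
Inclusion probability = 35/1785 = 1/51.

1/51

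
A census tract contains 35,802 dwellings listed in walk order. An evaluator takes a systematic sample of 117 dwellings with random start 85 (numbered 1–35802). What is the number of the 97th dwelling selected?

k = 35802/117 = 306
97th selection = r + (97−1)·k = 85 + 96×306 = 85 + 29376 = 29461

29461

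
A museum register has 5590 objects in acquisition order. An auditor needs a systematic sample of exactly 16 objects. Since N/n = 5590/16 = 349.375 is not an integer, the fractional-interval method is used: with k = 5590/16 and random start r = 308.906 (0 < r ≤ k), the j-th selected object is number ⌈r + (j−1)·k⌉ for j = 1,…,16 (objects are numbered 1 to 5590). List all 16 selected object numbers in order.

j=1: r + 0k = 308.906 → ⌈·⌉ = 309
j=2: r + 1k = 658.281 → ⌈·⌉ = 659
j=3: r + 2k = 1007.656 → ⌈·⌉ = 1008
j=4: r + 3k = 1357.031 → ⌈·⌉ = 1358
j=5: r + 4k = 1706.406 → ⌈·⌉ = 1707
j=6: r + 5k = 2055.781 → ⌈·⌉ = 2056
j=7: r + 6k = 2405.156 → ⌈·⌉ = 2406
j=8: r + 7k = 2754.531 → ⌈·⌉ = 2755
j=9: r + 8k = 3103.906 → ⌈·⌉ = 3104
j=10: r + 9k = 3453.281 → ⌈·⌉ = 3454
j=11: r + 10k = 3802.656 → ⌈·⌉ = 3803
j=12: r + 11k = 4152.031 → ⌈·⌉ = 4153
j=13: r + 12k = 4501.406 → ⌈·⌉ = 4502
j=14: r + 13k = 4850.781 → ⌈·⌉ = 4851
j=15: r + 14k = 5200.156 → ⌈·⌉ = 5201
j=16: r + 15k = 5549.531 → ⌈·⌉ = 5550

309, 659, 1008, 1358, 1707, 2056, 2406, 2755, 3104, 3454, 3803, 4153, 4502, 4851, 5201, 5550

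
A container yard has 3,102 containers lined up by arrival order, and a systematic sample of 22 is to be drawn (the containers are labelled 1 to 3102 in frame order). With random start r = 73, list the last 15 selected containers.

1060, 1201, 1342, 1483, 1624, 1765, 1906, 2047, 2188, 2329, 2470, 2611, 2752, 2893, 3034

k = N/n = 3102/22 = 141
8th selection = 73 + 7×141 = 1060
9th: 1060 + 141 = 1201
10th: 1201 + 141 = 1342
11th: 1342 + 141 = 1483
12th: 1483 + 141 = 1624
13th: 1624 + 141 = 1765
14th: 1765 + 141 = 1906
15th: 1906 + 141 = 2047
16th: 2047 + 141 = 2188
17th: 2188 + 141 = 2329
18th: 2329 + 141 = 2470
19th: 2470 + 141 = 2611
20th: 2611 + 141 = 2752
21st: 2752 + 141 = 2893
22nd: 2893 + 141 = 3034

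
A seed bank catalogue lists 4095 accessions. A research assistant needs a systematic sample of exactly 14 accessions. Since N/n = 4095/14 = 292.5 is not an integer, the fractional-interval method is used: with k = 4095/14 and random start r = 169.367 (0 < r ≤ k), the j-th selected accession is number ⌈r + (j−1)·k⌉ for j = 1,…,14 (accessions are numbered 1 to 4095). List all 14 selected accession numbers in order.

170, 462, 755, 1047, 1340, 1632, 1925, 2217, 2510, 2802, 3095, 3387, 3680, 3972

j=1: r + 0k = 169.367 → ⌈·⌉ = 170
j=2: r + 1k = 461.867 → ⌈·⌉ = 462
j=3: r + 2k = 754.367 → ⌈·⌉ = 755
j=4: r + 3k = 1046.867 → ⌈·⌉ = 1047
j=5: r + 4k = 1339.367 → ⌈·⌉ = 1340
j=6: r + 5k = 1631.867 → ⌈·⌉ = 1632
j=7: r + 6k = 1924.367 → ⌈·⌉ = 1925
j=8: r + 7k = 2216.867 → ⌈·⌉ = 2217
j=9: r + 8k = 2509.367 → ⌈·⌉ = 2510
j=10: r + 9k = 2801.867 → ⌈·⌉ = 2802
j=11: r + 10k = 3094.367 → ⌈·⌉ = 3095
j=12: r + 11k = 3386.867 → ⌈·⌉ = 3387
j=13: r + 12k = 3679.367 → ⌈·⌉ = 3680
j=14: r + 13k = 3971.867 → ⌈·⌉ = 3972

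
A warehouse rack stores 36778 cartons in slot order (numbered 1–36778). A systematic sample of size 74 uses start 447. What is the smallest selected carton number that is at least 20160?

k = 36778/74 = 497
Steps past start: ⌈(20160 − 447)/497⌉ = ⌈19713/497⌉ = 40
Selected carton: 447 + 40×497 = 20327

20327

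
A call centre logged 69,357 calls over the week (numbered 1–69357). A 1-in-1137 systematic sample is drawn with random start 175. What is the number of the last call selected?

k = 1137
61st selection = r + (61−1)·k = 175 + 60×1137 = 175 + 68220 = 68395

68395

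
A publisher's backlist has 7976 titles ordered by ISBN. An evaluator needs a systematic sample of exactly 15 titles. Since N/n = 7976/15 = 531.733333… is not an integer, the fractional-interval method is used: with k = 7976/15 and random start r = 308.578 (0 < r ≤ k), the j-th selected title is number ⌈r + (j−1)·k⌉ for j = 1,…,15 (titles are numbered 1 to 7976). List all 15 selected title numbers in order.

309, 841, 1373, 1904, 2436, 2968, 3499, 4031, 4563, 5095, 5626, 6158, 6690, 7222, 7753

j=1: r + 0k = 308.578 → ⌈·⌉ = 309
j=2: r + 1k = 840.311333… → ⌈·⌉ = 841
j=3: r + 2k = 1372.044666… → ⌈·⌉ = 1373
j=4: r + 3k = 1903.778 → ⌈·⌉ = 1904
j=5: r + 4k = 2435.511333… → ⌈·⌉ = 2436
j=6: r + 5k = 2967.244666… → ⌈·⌉ = 2968
j=7: r + 6k = 3498.978 → ⌈·⌉ = 3499
j=8: r + 7k = 4030.711333… → ⌈·⌉ = 4031
j=9: r + 8k = 4562.444666… → ⌈·⌉ = 4563
j=10: r + 9k = 5094.178 → ⌈·⌉ = 5095
j=11: r + 10k = 5625.911333… → ⌈·⌉ = 5626
j=12: r + 11k = 6157.644666… → ⌈·⌉ = 6158
j=13: r + 12k = 6689.378 → ⌈·⌉ = 6690
j=14: r + 13k = 7221.111333… → ⌈·⌉ = 7222
j=15: r + 14k = 7752.844666… → ⌈·⌉ = 7753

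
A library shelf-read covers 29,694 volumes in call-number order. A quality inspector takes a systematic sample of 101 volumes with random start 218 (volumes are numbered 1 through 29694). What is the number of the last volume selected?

k = 29694/101 = 294
101st selection = r + (101−1)·k = 218 + 100×294 = 218 + 29400 = 29618

29618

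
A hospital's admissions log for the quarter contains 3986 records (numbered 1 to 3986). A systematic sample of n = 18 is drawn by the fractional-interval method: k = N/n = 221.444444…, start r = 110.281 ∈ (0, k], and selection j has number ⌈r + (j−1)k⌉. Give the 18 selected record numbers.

111, 332, 554, 775, 997, 1218, 1439, 1661, 1882, 2104, 2325, 2547, 2768, 2990, 3211, 3432, 3654, 3875

j=1: r + 0k = 110.281 → ⌈·⌉ = 111
j=2: r + 1k = 331.725444… → ⌈·⌉ = 332
j=3: r + 2k = 553.169888… → ⌈·⌉ = 554
j=4: r + 3k = 774.614333… → ⌈·⌉ = 775
j=5: r + 4k = 996.058777… → ⌈·⌉ = 997
j=6: r + 5k = 1217.503222… → ⌈·⌉ = 1218
j=7: r + 6k = 1438.947666… → ⌈·⌉ = 1439
j=8: r + 7k = 1660.392111… → ⌈·⌉ = 1661
j=9: r + 8k = 1881.836555… → ⌈·⌉ = 1882
j=10: r + 9k = 2103.281 → ⌈·⌉ = 2104
j=11: r + 10k = 2324.725444… → ⌈·⌉ = 2325
j=12: r + 11k = 2546.169888… → ⌈·⌉ = 2547
j=13: r + 12k = 2767.614333… → ⌈·⌉ = 2768
j=14: r + 13k = 2989.058777… → ⌈·⌉ = 2990
j=15: r + 14k = 3210.503222… → ⌈·⌉ = 3211
j=16: r + 15k = 3431.947666… → ⌈·⌉ = 3432
j=17: r + 16k = 3653.392111… → ⌈·⌉ = 3654
j=18: r + 17k = 3874.836555… → ⌈·⌉ = 3875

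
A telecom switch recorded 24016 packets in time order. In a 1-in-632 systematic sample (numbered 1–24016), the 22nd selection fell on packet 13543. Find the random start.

271

k = 632
r = 13543 − (22−1)×632 = 13543 − 13272 = 271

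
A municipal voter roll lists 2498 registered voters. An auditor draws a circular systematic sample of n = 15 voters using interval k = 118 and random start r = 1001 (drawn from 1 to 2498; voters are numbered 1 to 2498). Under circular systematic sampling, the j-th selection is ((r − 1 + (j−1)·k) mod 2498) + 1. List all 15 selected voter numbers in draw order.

1001, 1119, 1237, 1355, 1473, 1591, 1709, 1827, 1945, 2063, 2181, 2299, 2417, 37, 155

Selection 1: 1001
Selection 2: 1001 + 118 = 1119
Selection 3: 1119 + 118 = 1237
Selection 4: 1237 + 118 = 1355
Selection 5: 1355 + 118 = 1473
Selection 6: 1473 + 118 = 1591
Selection 7: 1591 + 118 = 1709
Selection 8: 1709 + 118 = 1827
Selection 9: 1827 + 118 = 1945
Selection 10: 1945 + 118 = 2063
Selection 11: 2063 + 118 = 2181
Selection 12: 2181 + 118 = 2299
Selection 13: 2299 + 118 = 2417
Selection 14: 2417 + 118 = 2535 → 2535 − 2498 = 37
Selection 15: 37 + 118 = 155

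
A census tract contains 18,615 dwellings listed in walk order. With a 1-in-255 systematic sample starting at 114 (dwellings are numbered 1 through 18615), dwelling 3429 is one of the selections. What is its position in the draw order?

14

k = 255
position = (3429 − 114)/255 + 1 = 3315/255 + 1 = 13 + 1 = 14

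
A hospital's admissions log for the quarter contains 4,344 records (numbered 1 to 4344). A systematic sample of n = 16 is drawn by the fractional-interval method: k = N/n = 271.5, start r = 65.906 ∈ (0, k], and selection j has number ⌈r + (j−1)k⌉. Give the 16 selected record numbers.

j=1: r + 0k = 65.906 → ⌈·⌉ = 66
j=2: r + 1k = 337.406 → ⌈·⌉ = 338
j=3: r + 2k = 608.906 → ⌈·⌉ = 609
j=4: r + 3k = 880.406 → ⌈·⌉ = 881
j=5: r + 4k = 1151.906 → ⌈·⌉ = 1152
j=6: r + 5k = 1423.406 → ⌈·⌉ = 1424
j=7: r + 6k = 1694.906 → ⌈·⌉ = 1695
j=8: r + 7k = 1966.406 → ⌈·⌉ = 1967
j=9: r + 8k = 2237.906 → ⌈·⌉ = 2238
j=10: r + 9k = 2509.406 → ⌈·⌉ = 2510
j=11: r + 10k = 2780.906 → ⌈·⌉ = 2781
j=12: r + 11k = 3052.406 → ⌈·⌉ = 3053
j=13: r + 12k = 3323.906 → ⌈·⌉ = 3324
j=14: r + 13k = 3595.406 → ⌈·⌉ = 3596
j=15: r + 14k = 3866.906 → ⌈·⌉ = 3867
j=16: r + 15k = 4138.406 → ⌈·⌉ = 4139

66, 338, 609, 881, 1152, 1424, 1695, 1967, 2238, 2510, 2781, 3053, 3324, 3596, 3867, 4139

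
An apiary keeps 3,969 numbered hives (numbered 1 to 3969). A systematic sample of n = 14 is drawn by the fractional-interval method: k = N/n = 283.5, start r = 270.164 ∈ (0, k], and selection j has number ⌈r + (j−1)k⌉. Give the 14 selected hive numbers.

271, 554, 838, 1121, 1405, 1688, 1972, 2255, 2539, 2822, 3106, 3389, 3673, 3956

j=1: r + 0k = 270.164 → ⌈·⌉ = 271
j=2: r + 1k = 553.664 → ⌈·⌉ = 554
j=3: r + 2k = 837.164 → ⌈·⌉ = 838
j=4: r + 3k = 1120.664 → ⌈·⌉ = 1121
j=5: r + 4k = 1404.164 → ⌈·⌉ = 1405
j=6: r + 5k = 1687.664 → ⌈·⌉ = 1688
j=7: r + 6k = 1971.164 → ⌈·⌉ = 1972
j=8: r + 7k = 2254.664 → ⌈·⌉ = 2255
j=9: r + 8k = 2538.164 → ⌈·⌉ = 2539
j=10: r + 9k = 2821.664 → ⌈·⌉ = 2822
j=11: r + 10k = 3105.164 → ⌈·⌉ = 3106
j=12: r + 11k = 3388.664 → ⌈·⌉ = 3389
j=13: r + 12k = 3672.164 → ⌈·⌉ = 3673
j=14: r + 13k = 3955.664 → ⌈·⌉ = 3956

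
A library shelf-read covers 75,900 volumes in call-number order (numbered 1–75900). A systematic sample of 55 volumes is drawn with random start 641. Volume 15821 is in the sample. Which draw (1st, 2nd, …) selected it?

k = 75900/55 = 1380
position = (15821 − 641)/1380 + 1 = 15180/1380 + 1 = 11 + 1 = 12

12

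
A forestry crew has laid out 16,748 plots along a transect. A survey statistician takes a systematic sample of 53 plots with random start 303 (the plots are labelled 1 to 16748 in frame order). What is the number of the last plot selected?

k = 16748/53 = 316
53rd selection = r + (53−1)·k = 303 + 52×316 = 303 + 16432 = 16735

16735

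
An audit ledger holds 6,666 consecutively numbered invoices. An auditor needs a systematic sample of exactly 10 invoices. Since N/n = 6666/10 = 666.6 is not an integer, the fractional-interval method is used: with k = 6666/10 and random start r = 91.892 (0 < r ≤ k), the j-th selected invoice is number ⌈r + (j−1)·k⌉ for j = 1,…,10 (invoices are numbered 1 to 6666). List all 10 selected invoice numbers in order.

92, 759, 1426, 2092, 2759, 3425, 4092, 4759, 5425, 6092

j=1: r + 0k = 91.892 → ⌈·⌉ = 92
j=2: r + 1k = 758.492 → ⌈·⌉ = 759
j=3: r + 2k = 1425.092 → ⌈·⌉ = 1426
j=4: r + 3k = 2091.692 → ⌈·⌉ = 2092
j=5: r + 4k = 2758.292 → ⌈·⌉ = 2759
j=6: r + 5k = 3424.892 → ⌈·⌉ = 3425
j=7: r + 6k = 4091.492 → ⌈·⌉ = 4092
j=8: r + 7k = 4758.092 → ⌈·⌉ = 4759
j=9: r + 8k = 5424.692 → ⌈·⌉ = 5425
j=10: r + 9k = 6091.292 → ⌈·⌉ = 6092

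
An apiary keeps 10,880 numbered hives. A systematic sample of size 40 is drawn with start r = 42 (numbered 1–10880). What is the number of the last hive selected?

k = 10880/40 = 272
40th selection = r + (40−1)·k = 42 + 39×272 = 42 + 10608 = 10650

10650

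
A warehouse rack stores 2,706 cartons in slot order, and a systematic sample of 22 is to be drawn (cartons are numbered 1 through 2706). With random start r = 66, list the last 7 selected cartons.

k = N/n = 2706/22 = 123
16th selection = 66 + 15×123 = 1911
17th: 1911 + 123 = 2034
18th: 2034 + 123 = 2157
19th: 2157 + 123 = 2280
20th: 2280 + 123 = 2403
21st: 2403 + 123 = 2526
22nd: 2526 + 123 = 2649

1911, 2034, 2157, 2280, 2403, 2526, 2649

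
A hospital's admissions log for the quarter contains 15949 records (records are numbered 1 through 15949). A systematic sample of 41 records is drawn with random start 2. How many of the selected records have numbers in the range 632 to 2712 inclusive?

5

k = 15949/41 = 389
First selection ≥ 632: 2 + ⌈(632−2)/389⌉·389 = 2 + 2×389 = 780
Last selection ≤ 2712: 2 + ⌊(2712−2)/389⌋·389 = 2 + 6×389 = 2336
Count = 6 − 2 + 1 = 5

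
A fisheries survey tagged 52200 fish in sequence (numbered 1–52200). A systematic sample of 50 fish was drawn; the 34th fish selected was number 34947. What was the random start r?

495

k = 52200/50 = 1044
r = 34947 − (34−1)×1044 = 34947 − 34452 = 495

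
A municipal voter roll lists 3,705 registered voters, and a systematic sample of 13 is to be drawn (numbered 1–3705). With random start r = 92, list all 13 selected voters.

k = N/n = 3705/13 = 285
voter 1: 92
voter 2: 92 + 285 = 377
voter 3: 377 + 285 = 662
voter 4: 662 + 285 = 947
voter 5: 947 + 285 = 1232
voter 6: 1232 + 285 = 1517
voter 7: 1517 + 285 = 1802
voter 8: 1802 + 285 = 2087
voter 9: 2087 + 285 = 2372
voter 10: 2372 + 285 = 2657
voter 11: 2657 + 285 = 2942
voter 12: 2942 + 285 = 3227
voter 13: 3227 + 285 = 3512

92, 377, 662, 947, 1232, 1517, 1802, 2087, 2372, 2657, 2942, 3227, 3512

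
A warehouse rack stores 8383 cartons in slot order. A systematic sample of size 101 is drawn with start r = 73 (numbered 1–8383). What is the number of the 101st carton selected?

8373

k = 8383/101 = 83
101st selection = r + (101−1)·k = 73 + 100×83 = 73 + 8300 = 8373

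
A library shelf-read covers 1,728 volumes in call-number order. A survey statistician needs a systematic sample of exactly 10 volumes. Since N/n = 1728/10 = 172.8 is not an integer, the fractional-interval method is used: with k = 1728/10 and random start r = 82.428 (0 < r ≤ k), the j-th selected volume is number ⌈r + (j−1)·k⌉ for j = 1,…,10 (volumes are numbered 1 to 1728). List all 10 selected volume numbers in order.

j=1: r + 0k = 82.428 → ⌈·⌉ = 83
j=2: r + 1k = 255.228 → ⌈·⌉ = 256
j=3: r + 2k = 428.028 → ⌈·⌉ = 429
j=4: r + 3k = 600.828 → ⌈·⌉ = 601
j=5: r + 4k = 773.628 → ⌈·⌉ = 774
j=6: r + 5k = 946.428 → ⌈·⌉ = 947
j=7: r + 6k = 1119.228 → ⌈·⌉ = 1120
j=8: r + 7k = 1292.028 → ⌈·⌉ = 1293
j=9: r + 8k = 1464.828 → ⌈·⌉ = 1465
j=10: r + 9k = 1637.628 → ⌈·⌉ = 1638

83, 256, 429, 601, 774, 947, 1120, 1293, 1465, 1638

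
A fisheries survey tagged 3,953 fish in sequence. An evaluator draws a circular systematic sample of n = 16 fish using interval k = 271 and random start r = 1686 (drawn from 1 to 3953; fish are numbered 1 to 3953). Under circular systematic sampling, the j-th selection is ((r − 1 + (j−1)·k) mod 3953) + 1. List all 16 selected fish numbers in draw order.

Selection 1: 1686
Selection 2: 1686 + 271 = 1957
Selection 3: 1957 + 271 = 2228
Selection 4: 2228 + 271 = 2499
Selection 5: 2499 + 271 = 2770
Selection 6: 2770 + 271 = 3041
Selection 7: 3041 + 271 = 3312
Selection 8: 3312 + 271 = 3583
Selection 9: 3583 + 271 = 3854
Selection 10: 3854 + 271 = 4125 → 4125 − 3953 = 172
Selection 11: 172 + 271 = 443
Selection 12: 443 + 271 = 714
Selection 13: 714 + 271 = 985
Selection 14: 985 + 271 = 1256
Selection 15: 1256 + 271 = 1527
Selection 16: 1527 + 271 = 1798

1686, 1957, 2228, 2499, 2770, 3041, 3312, 3583, 3854, 172, 443, 714, 985, 1256, 1527, 1798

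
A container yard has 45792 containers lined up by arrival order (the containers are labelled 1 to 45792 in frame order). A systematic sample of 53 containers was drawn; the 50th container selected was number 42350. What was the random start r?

k = 45792/53 = 864
r = 42350 − (50−1)×864 = 42350 − 42336 = 14

14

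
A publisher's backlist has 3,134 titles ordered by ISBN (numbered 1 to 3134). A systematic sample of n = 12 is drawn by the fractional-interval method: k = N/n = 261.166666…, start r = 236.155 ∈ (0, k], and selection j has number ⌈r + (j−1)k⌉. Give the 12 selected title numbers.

237, 498, 759, 1020, 1281, 1542, 1804, 2065, 2326, 2587, 2848, 3109

j=1: r + 0k = 236.155 → ⌈·⌉ = 237
j=2: r + 1k = 497.321666… → ⌈·⌉ = 498
j=3: r + 2k = 758.488333… → ⌈·⌉ = 759
j=4: r + 3k = 1019.655 → ⌈·⌉ = 1020
j=5: r + 4k = 1280.821666… → ⌈·⌉ = 1281
j=6: r + 5k = 1541.988333… → ⌈·⌉ = 1542
j=7: r + 6k = 1803.155 → ⌈·⌉ = 1804
j=8: r + 7k = 2064.321666… → ⌈·⌉ = 2065
j=9: r + 8k = 2325.488333… → ⌈·⌉ = 2326
j=10: r + 9k = 2586.655 → ⌈·⌉ = 2587
j=11: r + 10k = 2847.821666… → ⌈·⌉ = 2848
j=12: r + 11k = 3108.988333… → ⌈·⌉ = 3109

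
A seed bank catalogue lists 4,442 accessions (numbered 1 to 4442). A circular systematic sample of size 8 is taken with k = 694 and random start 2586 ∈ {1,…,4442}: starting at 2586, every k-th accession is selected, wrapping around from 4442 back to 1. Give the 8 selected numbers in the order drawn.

2586, 3280, 3974, 226, 920, 1614, 2308, 3002

Selection 1: 2586
Selection 2: 2586 + 694 = 3280
Selection 3: 3280 + 694 = 3974
Selection 4: 3974 + 694 = 4668 → 4668 − 4442 = 226
Selection 5: 226 + 694 = 920
Selection 6: 920 + 694 = 1614
Selection 7: 1614 + 694 = 2308
Selection 8: 2308 + 694 = 3002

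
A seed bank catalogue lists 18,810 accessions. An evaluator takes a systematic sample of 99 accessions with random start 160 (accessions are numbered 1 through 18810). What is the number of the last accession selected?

18780

k = 18810/99 = 190
99th selection = r + (99−1)·k = 160 + 98×190 = 160 + 18620 = 18780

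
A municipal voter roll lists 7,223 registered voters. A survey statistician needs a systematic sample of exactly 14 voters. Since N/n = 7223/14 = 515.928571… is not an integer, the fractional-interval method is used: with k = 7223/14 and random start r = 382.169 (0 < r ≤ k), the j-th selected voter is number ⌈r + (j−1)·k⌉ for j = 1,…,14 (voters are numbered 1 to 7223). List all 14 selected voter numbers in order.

383, 899, 1415, 1930, 2446, 2962, 3478, 3994, 4510, 5026, 5542, 6058, 6574, 7090

j=1: r + 0k = 382.169 → ⌈·⌉ = 383
j=2: r + 1k = 898.097571… → ⌈·⌉ = 899
j=3: r + 2k = 1414.026142… → ⌈·⌉ = 1415
j=4: r + 3k = 1929.954714… → ⌈·⌉ = 1930
j=5: r + 4k = 2445.883285… → ⌈·⌉ = 2446
j=6: r + 5k = 2961.811857… → ⌈·⌉ = 2962
j=7: r + 6k = 3477.740428… → ⌈·⌉ = 3478
j=8: r + 7k = 3993.669 → ⌈·⌉ = 3994
j=9: r + 8k = 4509.597571… → ⌈·⌉ = 4510
j=10: r + 9k = 5025.526142… → ⌈·⌉ = 5026
j=11: r + 10k = 5541.454714… → ⌈·⌉ = 5542
j=12: r + 11k = 6057.383285… → ⌈·⌉ = 6058
j=13: r + 12k = 6573.311857… → ⌈·⌉ = 6574
j=14: r + 13k = 7089.240428… → ⌈·⌉ = 7090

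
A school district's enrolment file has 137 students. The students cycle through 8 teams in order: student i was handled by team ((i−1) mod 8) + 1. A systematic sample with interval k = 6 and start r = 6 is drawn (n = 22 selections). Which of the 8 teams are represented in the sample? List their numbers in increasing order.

2, 4, 6, 8

Consecutive selections differ by k = 6, so their team numbers differ by 6 mod 8 = 6.
gcd(6, 8) = 2, so the sample visits 8/2 = 4 distinct residues mod 8.
Start 6 is team 6; the teams hit are 2, 4, 6, 8.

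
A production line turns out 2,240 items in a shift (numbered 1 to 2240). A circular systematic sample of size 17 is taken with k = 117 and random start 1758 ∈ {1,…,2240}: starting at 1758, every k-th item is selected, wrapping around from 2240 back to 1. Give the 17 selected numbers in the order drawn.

Selection 1: 1758
Selection 2: 1758 + 117 = 1875
Selection 3: 1875 + 117 = 1992
Selection 4: 1992 + 117 = 2109
Selection 5: 2109 + 117 = 2226
Selection 6: 2226 + 117 = 2343 → 2343 − 2240 = 103
Selection 7: 103 + 117 = 220
Selection 8: 220 + 117 = 337
Selection 9: 337 + 117 = 454
Selection 10: 454 + 117 = 571
Selection 11: 571 + 117 = 688
Selection 12: 688 + 117 = 805
Selection 13: 805 + 117 = 922
Selection 14: 922 + 117 = 1039
Selection 15: 1039 + 117 = 1156
Selection 16: 1156 + 117 = 1273
Selection 17: 1273 + 117 = 1390

1758, 1875, 1992, 2109, 2226, 103, 220, 337, 454, 571, 688, 805, 922, 1039, 1156, 1273, 1390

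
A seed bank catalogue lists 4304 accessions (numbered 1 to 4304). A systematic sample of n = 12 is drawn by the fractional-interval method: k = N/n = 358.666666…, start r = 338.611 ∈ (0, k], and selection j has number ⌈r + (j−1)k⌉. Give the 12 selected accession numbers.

j=1: r + 0k = 338.611 → ⌈·⌉ = 339
j=2: r + 1k = 697.277666… → ⌈·⌉ = 698
j=3: r + 2k = 1055.944333… → ⌈·⌉ = 1056
j=4: r + 3k = 1414.611 → ⌈·⌉ = 1415
j=5: r + 4k = 1773.277666… → ⌈·⌉ = 1774
j=6: r + 5k = 2131.944333… → ⌈·⌉ = 2132
j=7: r + 6k = 2490.611 → ⌈·⌉ = 2491
j=8: r + 7k = 2849.277666… → ⌈·⌉ = 2850
j=9: r + 8k = 3207.944333… → ⌈·⌉ = 3208
j=10: r + 9k = 3566.611 → ⌈·⌉ = 3567
j=11: r + 10k = 3925.277666… → ⌈·⌉ = 3926
j=12: r + 11k = 4283.944333… → ⌈·⌉ = 4284

339, 698, 1056, 1415, 1774, 2132, 2491, 2850, 3208, 3567, 3926, 4284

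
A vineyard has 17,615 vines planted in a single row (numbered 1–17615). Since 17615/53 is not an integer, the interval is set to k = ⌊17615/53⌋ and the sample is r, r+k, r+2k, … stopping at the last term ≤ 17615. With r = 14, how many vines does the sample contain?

54

k = ⌊17615/53⌋ = 332
Achieved size = ⌊(17615 − 14)/332⌋ + 1 = ⌊17601/332⌋ + 1 = 53 + 1 = 54
(last selection: 14 + 53×332 = 17610 ≤ 17615; next would be 17942 > 17615)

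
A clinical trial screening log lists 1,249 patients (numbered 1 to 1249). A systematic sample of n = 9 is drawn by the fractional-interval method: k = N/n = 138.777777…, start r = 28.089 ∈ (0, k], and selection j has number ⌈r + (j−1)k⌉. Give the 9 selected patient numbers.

j=1: r + 0k = 28.089 → ⌈·⌉ = 29
j=2: r + 1k = 166.866777… → ⌈·⌉ = 167
j=3: r + 2k = 305.644555… → ⌈·⌉ = 306
j=4: r + 3k = 444.422333… → ⌈·⌉ = 445
j=5: r + 4k = 583.200111… → ⌈·⌉ = 584
j=6: r + 5k = 721.977888… → ⌈·⌉ = 722
j=7: r + 6k = 860.755666… → ⌈·⌉ = 861
j=8: r + 7k = 999.533444… → ⌈·⌉ = 1000
j=9: r + 8k = 1138.311222… → ⌈·⌉ = 1139

29, 167, 306, 445, 584, 722, 861, 1000, 1139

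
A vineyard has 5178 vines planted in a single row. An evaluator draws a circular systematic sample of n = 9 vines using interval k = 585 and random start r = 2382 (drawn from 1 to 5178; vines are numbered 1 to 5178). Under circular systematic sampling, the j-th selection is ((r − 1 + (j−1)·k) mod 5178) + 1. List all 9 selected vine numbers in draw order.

Selection 1: 2382
Selection 2: 2382 + 585 = 2967
Selection 3: 2967 + 585 = 3552
Selection 4: 3552 + 585 = 4137
Selection 5: 4137 + 585 = 4722
Selection 6: 4722 + 585 = 5307 → 5307 − 5178 = 129
Selection 7: 129 + 585 = 714
Selection 8: 714 + 585 = 1299
Selection 9: 1299 + 585 = 1884

2382, 2967, 3552, 4137, 4722, 129, 714, 1299, 1884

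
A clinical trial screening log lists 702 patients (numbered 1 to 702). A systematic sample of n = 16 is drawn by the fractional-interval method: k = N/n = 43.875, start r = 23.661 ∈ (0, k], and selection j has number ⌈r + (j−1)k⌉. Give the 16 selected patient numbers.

24, 68, 112, 156, 200, 244, 287, 331, 375, 419, 463, 507, 551, 595, 638, 682

j=1: r + 0k = 23.661 → ⌈·⌉ = 24
j=2: r + 1k = 67.536 → ⌈·⌉ = 68
j=3: r + 2k = 111.411 → ⌈·⌉ = 112
j=4: r + 3k = 155.286 → ⌈·⌉ = 156
j=5: r + 4k = 199.161 → ⌈·⌉ = 200
j=6: r + 5k = 243.036 → ⌈·⌉ = 244
j=7: r + 6k = 286.911 → ⌈·⌉ = 287
j=8: r + 7k = 330.786 → ⌈·⌉ = 331
j=9: r + 8k = 374.661 → ⌈·⌉ = 375
j=10: r + 9k = 418.536 → ⌈·⌉ = 419
j=11: r + 10k = 462.411 → ⌈·⌉ = 463
j=12: r + 11k = 506.286 → ⌈·⌉ = 507
j=13: r + 12k = 550.161 → ⌈·⌉ = 551
j=14: r + 13k = 594.036 → ⌈·⌉ = 595
j=15: r + 14k = 637.911 → ⌈·⌉ = 638
j=16: r + 15k = 681.786 → ⌈·⌉ = 682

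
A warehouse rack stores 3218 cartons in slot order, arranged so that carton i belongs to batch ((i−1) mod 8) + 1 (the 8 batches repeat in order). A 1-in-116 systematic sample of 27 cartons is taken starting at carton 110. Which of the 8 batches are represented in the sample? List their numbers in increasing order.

Consecutive selections differ by k = 116, so their batch numbers differ by 116 mod 8 = 4.
gcd(116, 8) = 4, so the sample visits 8/4 = 2 distinct residues mod 8.
Start 110 is batch 6; the batches hit are 2, 6.

2, 6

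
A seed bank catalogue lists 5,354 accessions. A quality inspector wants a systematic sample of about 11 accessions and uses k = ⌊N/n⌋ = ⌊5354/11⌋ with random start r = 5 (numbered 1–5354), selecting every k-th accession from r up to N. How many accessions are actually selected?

12

k = ⌊5354/11⌋ = 486
Achieved size = ⌊(5354 − 5)/486⌋ + 1 = ⌊5349/486⌋ + 1 = 11 + 1 = 12
(last selection: 5 + 11×486 = 5351 ≤ 5354; next would be 5837 > 5354)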